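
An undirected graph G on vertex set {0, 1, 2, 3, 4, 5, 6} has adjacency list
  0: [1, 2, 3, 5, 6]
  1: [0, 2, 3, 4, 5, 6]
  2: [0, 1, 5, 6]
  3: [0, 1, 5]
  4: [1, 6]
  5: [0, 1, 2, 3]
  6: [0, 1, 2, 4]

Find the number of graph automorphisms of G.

Degrees alone do not determine every vertex (e.g. 2 and 5 both have degree 4), but their neighbour-degree multisets differ: N(2) has degrees [4, 4, 5, 6] while N(5) has degrees [3, 4, 5, 6]. Repeating this refinement separates all vertices, so the only automorphism is the identity.

1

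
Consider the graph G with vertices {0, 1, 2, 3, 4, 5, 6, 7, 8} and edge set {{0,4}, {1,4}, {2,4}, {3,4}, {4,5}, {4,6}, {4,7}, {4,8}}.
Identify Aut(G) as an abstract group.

the symmetric group on 8 letters

Vertex 4 has degree 8 and every other vertex has degree 1, so G is the star K_{1,8} with centre 4. Any automorphism fixes the centre and permutes the 8 leaves freely, so Aut(G) ≅ S_8 of order 8! = 40320.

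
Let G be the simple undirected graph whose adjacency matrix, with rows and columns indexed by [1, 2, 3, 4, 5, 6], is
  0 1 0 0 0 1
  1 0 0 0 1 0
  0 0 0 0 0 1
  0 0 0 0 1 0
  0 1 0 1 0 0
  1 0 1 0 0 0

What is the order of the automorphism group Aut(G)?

2

The degree sequence is [2, 2, 1, 1, 2, 2]; the two degree-1 vertices 3 and 4 are the ends of a path, so G = P_6. A path has exactly one nontrivial symmetry — reversal — giving Aut(G) of order 2.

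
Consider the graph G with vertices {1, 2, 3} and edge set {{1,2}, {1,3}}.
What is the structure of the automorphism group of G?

The degree sequence is [2, 1, 1]; the two degree-1 vertices 2 and 3 are the ends of a path, so G = P_3. A path has exactly one nontrivial symmetry — reversal — giving Aut(G) of order 2.

the cyclic group of order 2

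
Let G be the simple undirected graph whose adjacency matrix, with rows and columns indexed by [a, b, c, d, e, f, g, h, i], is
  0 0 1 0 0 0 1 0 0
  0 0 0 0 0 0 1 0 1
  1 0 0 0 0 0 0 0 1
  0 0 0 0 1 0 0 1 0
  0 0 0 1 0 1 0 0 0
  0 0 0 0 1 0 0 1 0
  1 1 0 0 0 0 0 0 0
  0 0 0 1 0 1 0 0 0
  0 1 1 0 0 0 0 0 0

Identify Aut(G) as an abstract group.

D_4 × D_5

G has two connected components, {a, b, c, g, i} and {d, e, f, h}; each is 2-regular, so G = C_5 ⊔ C_4. No automorphism exchanges components of different sizes, hence Aut(G) is the direct product D_4 × D_5, order 80.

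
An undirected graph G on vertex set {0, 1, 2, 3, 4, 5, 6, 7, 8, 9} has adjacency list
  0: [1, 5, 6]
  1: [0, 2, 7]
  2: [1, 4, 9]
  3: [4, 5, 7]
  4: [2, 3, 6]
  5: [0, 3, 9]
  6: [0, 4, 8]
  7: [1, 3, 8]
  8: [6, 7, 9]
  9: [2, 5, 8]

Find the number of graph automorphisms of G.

G is 3-regular on 10 vertices with no triangles and no 4-cycles (girth 5): this is the Petersen graph. Viewing the Petersen graph as the Kneser graph K(5,2) — vertices are 2-subsets of {1,…,5}, edges join disjoint pairs — its automorphisms are exactly the permutations of the 5-element set, so Aut ≅ S_5 of order 120.

120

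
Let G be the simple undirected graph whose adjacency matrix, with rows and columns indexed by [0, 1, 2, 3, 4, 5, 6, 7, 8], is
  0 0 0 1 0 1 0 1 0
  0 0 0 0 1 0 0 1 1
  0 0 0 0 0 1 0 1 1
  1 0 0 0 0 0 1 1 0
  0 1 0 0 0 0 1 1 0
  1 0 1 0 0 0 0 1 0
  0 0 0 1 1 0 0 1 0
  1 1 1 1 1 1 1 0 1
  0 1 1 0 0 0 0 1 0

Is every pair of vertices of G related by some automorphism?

No

Vertex 7 is the only vertex of degree 8, so every automorphism fixes it; G is not vertex-transitive.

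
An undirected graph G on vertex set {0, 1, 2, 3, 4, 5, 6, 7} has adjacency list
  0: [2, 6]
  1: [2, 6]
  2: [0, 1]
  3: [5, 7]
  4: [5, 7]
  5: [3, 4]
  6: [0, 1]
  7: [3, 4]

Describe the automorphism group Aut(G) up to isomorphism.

G has two connected components, {0, 1, 2, 6} and {3, 4, 5, 7}; each is 2-regular, so G = C_4 ⊔ C_4. Aut of a disjoint union of two copies of C_4 is the wreath product D_4 ≀ Z_2, of order 2·8² = 128.

(D_4 × D_4) ⋊ Z_2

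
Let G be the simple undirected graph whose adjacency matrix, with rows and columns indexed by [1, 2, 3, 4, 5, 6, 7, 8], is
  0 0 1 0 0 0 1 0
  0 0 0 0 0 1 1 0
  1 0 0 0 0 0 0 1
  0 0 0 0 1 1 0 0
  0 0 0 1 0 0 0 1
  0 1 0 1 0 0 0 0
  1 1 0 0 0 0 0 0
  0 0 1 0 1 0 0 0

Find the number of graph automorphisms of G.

16

Every vertex has degree 2 and the graph is connected, so G is the 8-cycle C_8. C_8 has 8 rotations and 8 reflections, so Aut(C_8) ≅ D_8 of order 16.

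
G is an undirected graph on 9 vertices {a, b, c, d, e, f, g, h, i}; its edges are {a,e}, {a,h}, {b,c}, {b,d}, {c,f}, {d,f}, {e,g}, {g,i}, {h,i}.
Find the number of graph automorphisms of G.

G has two connected components, {a, e, g, h, i} and {b, c, d, f}; each is 2-regular, so G = C_5 ⊔ C_4. No automorphism exchanges components of different sizes, hence Aut(G) is the direct product D_4 × D_5, order 80.

80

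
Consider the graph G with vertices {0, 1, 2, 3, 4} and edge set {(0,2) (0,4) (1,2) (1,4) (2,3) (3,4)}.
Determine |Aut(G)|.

The vertices split by degree into {2, 4} (degree 3) and {0, 1, 3} (degree 2); every edge runs between the two parts, so G is the complete bipartite graph K_{2,3}. The parts have unequal sizes, so no automorphism swaps them; each part is permuted independently, giving S_3 × S_2 of order 3!·2! = 12.

12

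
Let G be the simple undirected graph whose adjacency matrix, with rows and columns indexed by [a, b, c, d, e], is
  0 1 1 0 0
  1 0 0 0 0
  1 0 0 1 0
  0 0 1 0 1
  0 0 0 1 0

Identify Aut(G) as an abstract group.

The degree sequence is [2, 1, 2, 2, 1]; the two degree-1 vertices b and e are the ends of a path, so G = P_5. A path has exactly one nontrivial symmetry — reversal — giving Aut(G) of order 2.

Z_2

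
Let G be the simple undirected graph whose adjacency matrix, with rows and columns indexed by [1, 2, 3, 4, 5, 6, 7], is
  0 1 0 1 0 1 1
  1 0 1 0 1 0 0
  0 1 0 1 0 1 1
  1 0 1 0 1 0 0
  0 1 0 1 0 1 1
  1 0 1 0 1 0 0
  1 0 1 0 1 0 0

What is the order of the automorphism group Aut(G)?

The vertices split by degree into {1, 3, 5} (degree 4) and {2, 4, 6, 7} (degree 3); every edge runs between the two parts, so G is the complete bipartite graph K_{3,4}. Automorphisms preserve the bipartition setwise (since the parts differ in size) and act as S_4 × S_3 within it; |Aut| = 144.

144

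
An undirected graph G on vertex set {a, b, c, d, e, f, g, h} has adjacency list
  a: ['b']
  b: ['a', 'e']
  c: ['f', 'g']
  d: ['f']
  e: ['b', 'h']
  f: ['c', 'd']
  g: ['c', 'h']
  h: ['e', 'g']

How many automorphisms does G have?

The degree sequence is [1, 2, 2, 1, 2, 2, 2, 2]; the two degree-1 vertices a and d are the ends of a path, so G = P_8. The only nontrivial automorphism of a path is the end-to-end reflection, so Aut(G) ≅ Z_2.

2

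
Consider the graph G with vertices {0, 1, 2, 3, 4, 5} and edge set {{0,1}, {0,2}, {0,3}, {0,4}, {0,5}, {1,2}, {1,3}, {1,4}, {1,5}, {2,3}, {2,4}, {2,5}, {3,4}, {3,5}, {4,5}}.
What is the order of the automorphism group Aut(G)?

All 6 vertices are pairwise adjacent: G = K_6. Every bijection on the vertex set is an automorphism of K_6; hence Aut(K_6) ≅ S_6, order 720.

720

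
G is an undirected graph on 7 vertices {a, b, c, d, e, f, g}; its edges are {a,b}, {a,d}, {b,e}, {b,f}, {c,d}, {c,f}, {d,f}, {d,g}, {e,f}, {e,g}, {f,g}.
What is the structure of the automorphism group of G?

{e}

Degrees alone do not determine every vertex (e.g. a and c both have degree 2), but their neighbour-degree multisets differ: N(a) has degrees [3, 4] while N(c) has degrees [4, 5]. Repeating this refinement separates all vertices, so the only automorphism is the identity.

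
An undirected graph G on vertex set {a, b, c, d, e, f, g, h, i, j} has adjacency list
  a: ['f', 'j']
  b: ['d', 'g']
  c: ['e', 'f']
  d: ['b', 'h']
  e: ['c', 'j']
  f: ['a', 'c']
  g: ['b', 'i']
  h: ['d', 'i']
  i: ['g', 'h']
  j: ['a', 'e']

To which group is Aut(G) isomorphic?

G has two connected components, {a, c, e, f, j} and {b, d, g, h, i}; each is 2-regular, so G = C_5 ⊔ C_5. Aut of a disjoint union of two copies of C_5 is the wreath product D_5 ≀ Z_2, of order 2·10² = 200.

D_5 ≀ Z_2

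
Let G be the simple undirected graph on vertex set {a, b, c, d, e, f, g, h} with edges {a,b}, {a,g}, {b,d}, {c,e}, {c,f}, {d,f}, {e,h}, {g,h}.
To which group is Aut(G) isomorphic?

G is 2-regular and connected on 8 vertices, i.e. the cycle C_8. C_8 has 8 rotations and 8 reflections, so Aut(C_8) ≅ D_8 of order 16.

D_8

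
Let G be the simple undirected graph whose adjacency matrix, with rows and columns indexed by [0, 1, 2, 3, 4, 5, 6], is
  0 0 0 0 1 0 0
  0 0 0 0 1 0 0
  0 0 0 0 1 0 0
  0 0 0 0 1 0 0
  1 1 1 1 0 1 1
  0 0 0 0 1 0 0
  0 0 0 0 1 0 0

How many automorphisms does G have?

Vertex 4 has degree 6 and every other vertex has degree 1, so G is the star K_{1,6} with centre 4. Any automorphism fixes the centre and permutes the 6 leaves freely, so Aut(G) ≅ S_6 of order 6! = 720.

720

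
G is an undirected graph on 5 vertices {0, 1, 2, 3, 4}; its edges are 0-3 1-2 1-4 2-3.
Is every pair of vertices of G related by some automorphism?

Automorphisms preserve degree, but G has vertices of degree 1 and vertices of degree 2; no automorphism maps one to the other, so G is not vertex-transitive.

No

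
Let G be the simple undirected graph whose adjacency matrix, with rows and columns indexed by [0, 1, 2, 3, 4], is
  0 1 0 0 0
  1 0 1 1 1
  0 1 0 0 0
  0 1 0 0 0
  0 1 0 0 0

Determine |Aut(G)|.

24

Vertex 1 has degree 4 and every other vertex has degree 1, so G is the star K_{1,4} with centre 1. The 4 leaves are pairwise interchangeable while the centre is fixed, giving Aut(G) = S_4.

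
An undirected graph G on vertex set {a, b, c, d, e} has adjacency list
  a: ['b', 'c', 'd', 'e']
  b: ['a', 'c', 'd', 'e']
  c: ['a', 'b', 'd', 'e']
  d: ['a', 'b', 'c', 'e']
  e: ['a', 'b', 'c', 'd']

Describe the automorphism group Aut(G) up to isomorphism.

S_5

All 5 vertices are pairwise adjacent: G = K_5. Every bijection on the vertex set is an automorphism of K_5; hence Aut(K_5) ≅ S_5, order 120.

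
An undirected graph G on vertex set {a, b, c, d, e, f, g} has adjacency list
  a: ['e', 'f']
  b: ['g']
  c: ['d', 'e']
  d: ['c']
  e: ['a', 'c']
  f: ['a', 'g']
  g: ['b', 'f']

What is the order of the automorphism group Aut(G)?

2

The degree sequence is [2, 1, 2, 1, 2, 2, 2]; the two degree-1 vertices b and d are the ends of a path, so G = P_7. The only nontrivial automorphism of a path is the end-to-end reflection, so Aut(G) ≅ Z_2.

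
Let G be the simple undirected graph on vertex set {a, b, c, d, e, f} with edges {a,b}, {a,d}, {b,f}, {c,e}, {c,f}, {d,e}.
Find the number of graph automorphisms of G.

12

G is 2-regular and connected on 6 vertices, i.e. the cycle C_6. C_6 has 6 rotations and 6 reflections, so Aut(C_6) ≅ D_6 of order 12.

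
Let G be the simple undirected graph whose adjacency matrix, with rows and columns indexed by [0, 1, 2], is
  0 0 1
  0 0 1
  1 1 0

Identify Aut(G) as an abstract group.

C_2

The degree sequence is [1, 1, 2]; the two degree-1 vertices 0 and 1 are the ends of a path, so G = P_3. A path has exactly one nontrivial symmetry — reversal — giving Aut(G) of order 2.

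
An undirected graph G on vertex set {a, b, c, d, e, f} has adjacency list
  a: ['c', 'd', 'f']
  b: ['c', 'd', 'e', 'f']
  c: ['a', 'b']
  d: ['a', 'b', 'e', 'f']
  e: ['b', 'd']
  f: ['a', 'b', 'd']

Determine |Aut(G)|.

Degrees alone do not determine every vertex (e.g. a and f both have degree 3), but their neighbour-degree multisets differ: N(a) has degrees [2, 3, 4] while N(f) has degrees [3, 4, 4]. Repeating this refinement separates all vertices, so the only automorphism is the identity.

1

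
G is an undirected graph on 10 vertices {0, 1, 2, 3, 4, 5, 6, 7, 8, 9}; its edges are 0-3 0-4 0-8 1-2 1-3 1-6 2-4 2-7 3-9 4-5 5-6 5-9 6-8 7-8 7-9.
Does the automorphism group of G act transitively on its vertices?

Yes

G is 3-regular on 10 vertices with no triangles and no 4-cycles (girth 5): this is the Petersen graph. It is a classical fact that the Petersen graph has automorphism group S_5 (order 120), arising from its description as the Kneser graph K(5,2). This group acts transitively on the 10 vertices.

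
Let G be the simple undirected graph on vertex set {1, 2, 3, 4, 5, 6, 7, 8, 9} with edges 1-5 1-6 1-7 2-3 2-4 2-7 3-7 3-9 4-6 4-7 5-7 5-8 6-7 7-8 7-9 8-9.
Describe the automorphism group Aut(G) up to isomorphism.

Vertex 7 is the unique vertex of degree 8; the remaining 8 vertices each have degree 3 and induce a cycle, so G is the wheel on 9 vertices with hub 7. Every automorphism fixes the hub and acts on the rim 8-cycle, so Aut(G) ≅ Aut(C_8) = D_8 of order 16.

the dihedral group of order 16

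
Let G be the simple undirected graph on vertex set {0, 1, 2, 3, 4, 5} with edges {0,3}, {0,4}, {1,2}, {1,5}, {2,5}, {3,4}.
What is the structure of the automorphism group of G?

G has two connected components, {1, 2, 5} and {0, 3, 4}; each is 2-regular, so G = C_3 ⊔ C_3. With two isomorphic components, Aut(G) = Aut(C_3) ≀ S_2 = (D_3 × D_3) ⋊ Z_2: permute each cycle by D_3, then optionally swap the two cycles. Order 2·(2·3)² = 72.

(D_3 × D_3) ⋊ Z_2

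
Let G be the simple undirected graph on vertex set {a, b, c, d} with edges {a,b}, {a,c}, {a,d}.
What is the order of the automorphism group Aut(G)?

Vertex a has degree 3 and every other vertex has degree 1, so G is the star K_{1,3} with centre a. Any automorphism fixes the centre and permutes the 3 leaves freely, so Aut(G) ≅ S_3 of order 3! = 6.

6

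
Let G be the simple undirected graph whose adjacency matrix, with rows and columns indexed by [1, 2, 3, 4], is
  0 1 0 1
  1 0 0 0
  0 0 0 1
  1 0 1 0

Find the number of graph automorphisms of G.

2

The degree sequence is [2, 1, 1, 2]; the two degree-1 vertices 2 and 3 are the ends of a path, so G = P_4. A path has exactly one nontrivial symmetry — reversal — giving Aut(G) of order 2.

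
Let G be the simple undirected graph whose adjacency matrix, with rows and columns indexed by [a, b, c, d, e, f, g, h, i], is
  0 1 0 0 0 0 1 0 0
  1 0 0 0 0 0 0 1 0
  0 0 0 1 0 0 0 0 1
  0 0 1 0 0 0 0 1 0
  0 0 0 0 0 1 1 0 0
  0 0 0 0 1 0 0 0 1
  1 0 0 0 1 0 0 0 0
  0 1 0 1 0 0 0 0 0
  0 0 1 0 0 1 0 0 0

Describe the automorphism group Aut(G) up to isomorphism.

D_9

Every vertex has degree 2 and the graph is connected, so G is the 9-cycle C_9. C_9 has 9 rotations and 9 reflections, so Aut(C_9) ≅ D_9 of order 18.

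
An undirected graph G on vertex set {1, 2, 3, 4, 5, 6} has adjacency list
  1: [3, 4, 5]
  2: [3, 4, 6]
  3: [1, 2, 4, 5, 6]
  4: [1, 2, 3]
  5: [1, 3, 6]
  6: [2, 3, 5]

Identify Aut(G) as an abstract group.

D_5

Vertex 3 is the unique vertex of degree 5; the remaining 5 vertices each have degree 3 and induce a cycle, so G is the wheel on 6 vertices with hub 3. Every automorphism fixes the hub and acts on the rim 5-cycle, so Aut(G) ≅ Aut(C_5) = D_5 of order 10.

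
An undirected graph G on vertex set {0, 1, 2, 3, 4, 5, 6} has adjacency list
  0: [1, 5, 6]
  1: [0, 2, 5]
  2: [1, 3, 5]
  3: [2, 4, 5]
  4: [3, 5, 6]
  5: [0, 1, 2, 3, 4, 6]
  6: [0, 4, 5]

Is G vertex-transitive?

No

Vertex 5 is the only vertex of degree 6, so every automorphism fixes it; G is not vertex-transitive.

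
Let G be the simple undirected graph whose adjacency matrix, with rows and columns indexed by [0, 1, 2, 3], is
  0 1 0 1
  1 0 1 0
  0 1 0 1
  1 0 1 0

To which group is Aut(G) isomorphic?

(S_2 × S_2) ⋊ Z_2

G is 2-regular and bipartite with parts {0, 2} and {1, 3} (each part is independent and every cross-pair is an edge), so G = K_{2,2}. Each part can be permuted independently (S_2 × S_2) and the two equal-size parts can also be swapped, giving (S_2 × S_2) ⋊ Z_2 of order 2·(2!)² = 8.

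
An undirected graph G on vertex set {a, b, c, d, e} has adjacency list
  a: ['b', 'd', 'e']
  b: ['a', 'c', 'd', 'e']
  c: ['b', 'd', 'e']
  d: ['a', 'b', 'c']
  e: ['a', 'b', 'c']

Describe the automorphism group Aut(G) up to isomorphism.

Vertex b is the unique vertex of degree 4; the remaining 4 vertices each have degree 3 and induce a cycle, so G is the wheel on 5 vertices with hub b. Every automorphism fixes the hub and acts on the rim 4-cycle, so Aut(G) ≅ Aut(C_4) = D_4 of order 8.

the dihedral group of order 8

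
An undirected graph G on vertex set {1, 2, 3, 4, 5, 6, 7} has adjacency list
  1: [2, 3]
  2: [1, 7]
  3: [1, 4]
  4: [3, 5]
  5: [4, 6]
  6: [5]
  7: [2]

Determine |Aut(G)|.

The degree sequence is [2, 2, 2, 2, 2, 1, 1]; the two degree-1 vertices 6 and 7 are the ends of a path, so G = P_7. The only nontrivial automorphism of a path is the end-to-end reflection, so Aut(G) ≅ Z_2.

2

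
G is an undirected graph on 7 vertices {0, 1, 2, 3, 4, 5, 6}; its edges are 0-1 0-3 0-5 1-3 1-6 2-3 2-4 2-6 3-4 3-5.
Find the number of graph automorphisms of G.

1

The degree sequence is [3, 3, 3, 5, 2, 2, 2]. Checking the degree-preserving permutations of the vertex set shows that none except the identity preserves every edge, so Aut(G) is trivial.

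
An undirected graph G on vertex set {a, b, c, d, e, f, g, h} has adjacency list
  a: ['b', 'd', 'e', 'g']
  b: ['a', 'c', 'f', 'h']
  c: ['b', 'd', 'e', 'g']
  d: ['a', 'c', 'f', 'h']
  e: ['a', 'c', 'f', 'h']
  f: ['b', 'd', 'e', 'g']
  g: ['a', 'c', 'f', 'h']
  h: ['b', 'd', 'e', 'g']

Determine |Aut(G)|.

G is 4-regular and bipartite with parts {a, c, f, h} and {b, d, e, g} (each part is independent and every cross-pair is an edge), so G = K_{4,4}. Aut(K_{4,4}) is the wreath product S_4 ≀ Z_2: permute within each part, then optionally swap the parts; |Aut| = 2·(4!)² = 1152.

1152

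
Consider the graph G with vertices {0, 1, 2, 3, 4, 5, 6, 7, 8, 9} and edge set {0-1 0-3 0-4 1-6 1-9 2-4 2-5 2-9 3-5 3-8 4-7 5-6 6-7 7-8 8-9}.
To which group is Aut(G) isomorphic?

S_5

G is 3-regular on 10 vertices with no triangles and no 4-cycles (girth 5): this is the Petersen graph. Viewing the Petersen graph as the Kneser graph K(5,2) — vertices are 2-subsets of {1,…,5}, edges join disjoint pairs — its automorphisms are exactly the permutations of the 5-element set, so Aut ≅ S_5 of order 120.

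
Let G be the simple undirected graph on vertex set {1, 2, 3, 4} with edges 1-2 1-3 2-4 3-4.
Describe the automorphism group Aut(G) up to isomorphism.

D_4

G is 2-regular and connected on 4 vertices, i.e. the cycle C_4. The automorphisms of the 4-cycle are exactly the symmetries of a regular 4-gon: the dihedral group D_4, |D_4| = 8.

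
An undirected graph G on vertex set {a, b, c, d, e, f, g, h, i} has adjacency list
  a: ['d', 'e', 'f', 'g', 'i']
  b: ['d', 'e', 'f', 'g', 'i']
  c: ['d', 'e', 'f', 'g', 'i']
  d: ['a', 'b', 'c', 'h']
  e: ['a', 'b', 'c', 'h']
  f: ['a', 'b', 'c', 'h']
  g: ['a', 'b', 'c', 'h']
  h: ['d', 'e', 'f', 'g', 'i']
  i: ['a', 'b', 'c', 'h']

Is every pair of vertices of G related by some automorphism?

No

Automorphisms preserve degree, but G has vertices of degree 4 and vertices of degree 5; no automorphism maps one to the other, so G is not vertex-transitive.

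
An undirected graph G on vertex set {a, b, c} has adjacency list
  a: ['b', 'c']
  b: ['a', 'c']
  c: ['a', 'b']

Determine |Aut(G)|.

6

Every vertex has degree 2, so G is the complete graph K_3. Every bijection on the vertex set is an automorphism of K_3; hence Aut(K_3) ≅ S_3, order 6.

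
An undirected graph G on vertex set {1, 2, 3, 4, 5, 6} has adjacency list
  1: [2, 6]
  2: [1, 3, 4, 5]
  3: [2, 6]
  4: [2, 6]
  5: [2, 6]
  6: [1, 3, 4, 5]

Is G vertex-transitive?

No

Automorphisms preserve degree, but G has vertices of degree 2 and vertices of degree 4; no automorphism maps one to the other, so G is not vertex-transitive.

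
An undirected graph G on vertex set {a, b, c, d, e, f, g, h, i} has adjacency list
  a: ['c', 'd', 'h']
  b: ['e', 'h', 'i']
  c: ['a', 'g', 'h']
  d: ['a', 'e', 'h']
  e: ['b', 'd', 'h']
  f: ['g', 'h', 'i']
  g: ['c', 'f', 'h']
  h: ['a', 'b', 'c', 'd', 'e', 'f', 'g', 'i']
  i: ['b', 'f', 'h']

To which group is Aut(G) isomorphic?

the dihedral group of order 16

Vertex h is the unique vertex of degree 8; the remaining 8 vertices each have degree 3 and induce a cycle, so G is the wheel on 9 vertices with hub h. With the hub fixed, the remaining symmetry is that of the rim cycle C_8, giving the dihedral group D_8.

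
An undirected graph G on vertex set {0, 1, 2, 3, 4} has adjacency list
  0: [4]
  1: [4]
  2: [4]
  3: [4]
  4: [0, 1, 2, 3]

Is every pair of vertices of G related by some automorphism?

No

Vertex 4 is the only vertex of degree 4, so every automorphism fixes it; G is not vertex-transitive.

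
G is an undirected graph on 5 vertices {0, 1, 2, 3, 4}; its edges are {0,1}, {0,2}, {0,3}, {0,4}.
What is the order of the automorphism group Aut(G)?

24

Vertex 0 has degree 4 and every other vertex has degree 1, so G is the star K_{1,4} with centre 0. Any automorphism fixes the centre and permutes the 4 leaves freely, so Aut(G) ≅ S_4 of order 4! = 24.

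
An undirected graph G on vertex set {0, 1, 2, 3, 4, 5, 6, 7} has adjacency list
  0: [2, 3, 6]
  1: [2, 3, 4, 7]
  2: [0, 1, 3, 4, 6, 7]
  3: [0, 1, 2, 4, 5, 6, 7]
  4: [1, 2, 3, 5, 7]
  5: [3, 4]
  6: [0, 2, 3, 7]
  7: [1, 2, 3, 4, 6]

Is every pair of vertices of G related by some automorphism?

Vertex 0 is the only vertex of degree 3, so every automorphism fixes it; G is not vertex-transitive.

No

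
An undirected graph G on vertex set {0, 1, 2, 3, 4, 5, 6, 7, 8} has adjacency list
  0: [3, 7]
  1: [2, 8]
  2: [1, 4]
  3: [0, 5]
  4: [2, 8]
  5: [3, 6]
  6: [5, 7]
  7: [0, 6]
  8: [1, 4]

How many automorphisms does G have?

G has two connected components, {0, 3, 5, 6, 7} and {1, 2, 4, 8}; each is 2-regular, so G = C_5 ⊔ C_4. The components are non-isomorphic (different sizes), so Aut(G) = Aut(C_5) × Aut(C_4) = D_5 × D_4 of order 10·8 = 80.

80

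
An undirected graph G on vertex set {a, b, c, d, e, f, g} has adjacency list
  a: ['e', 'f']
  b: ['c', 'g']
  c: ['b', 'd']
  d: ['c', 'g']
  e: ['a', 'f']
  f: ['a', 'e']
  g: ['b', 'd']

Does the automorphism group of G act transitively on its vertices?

G has two connected components, {b, c, d, g} and {a, e, f}; each is 2-regular, so G = C_4 ⊔ C_3. The orbit of a under Aut(G) is {a, e, f}, which does not contain b, so G is not vertex-transitive.

No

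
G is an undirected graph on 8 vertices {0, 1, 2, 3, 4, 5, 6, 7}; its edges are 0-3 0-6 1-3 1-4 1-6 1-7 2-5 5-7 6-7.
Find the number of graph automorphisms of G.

The degree sequence is [2, 4, 1, 2, 1, 2, 3, 3]. Checking the degree-preserving permutations of the vertex set shows that none except the identity preserves every edge, so Aut(G) is trivial.

1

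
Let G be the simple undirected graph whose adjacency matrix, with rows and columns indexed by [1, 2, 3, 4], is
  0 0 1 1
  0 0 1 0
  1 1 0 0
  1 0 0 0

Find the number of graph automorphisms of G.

2

The degree sequence is [2, 1, 2, 1]; the two degree-1 vertices 2 and 4 are the ends of a path, so G = P_4. A path has exactly one nontrivial symmetry — reversal — giving Aut(G) of order 2.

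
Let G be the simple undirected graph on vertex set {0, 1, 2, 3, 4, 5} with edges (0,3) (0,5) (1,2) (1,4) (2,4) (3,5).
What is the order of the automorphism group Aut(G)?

G has two connected components, {0, 3, 5} and {1, 2, 4}; each is 2-regular, so G = C_3 ⊔ C_3. Aut of a disjoint union of two copies of C_3 is the wreath product D_3 ≀ Z_2, of order 2·6² = 72.

72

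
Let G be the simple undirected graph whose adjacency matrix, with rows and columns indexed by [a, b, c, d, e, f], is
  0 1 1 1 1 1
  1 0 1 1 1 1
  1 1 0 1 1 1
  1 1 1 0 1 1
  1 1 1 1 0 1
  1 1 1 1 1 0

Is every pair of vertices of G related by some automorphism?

All 6 vertices are pairwise adjacent: G = K_6. Any permutation of the 6 vertices preserves K_6, so Aut(K_6) = S_6 of order 6! = 720. Under this action every vertex can be carried to every other, so G is vertex-transitive.

Yes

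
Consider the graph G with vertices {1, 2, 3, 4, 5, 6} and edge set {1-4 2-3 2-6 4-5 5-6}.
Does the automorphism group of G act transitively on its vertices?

No

Automorphisms preserve degree, but G has vertices of degree 1 and vertices of degree 2; no automorphism maps one to the other, so G is not vertex-transitive.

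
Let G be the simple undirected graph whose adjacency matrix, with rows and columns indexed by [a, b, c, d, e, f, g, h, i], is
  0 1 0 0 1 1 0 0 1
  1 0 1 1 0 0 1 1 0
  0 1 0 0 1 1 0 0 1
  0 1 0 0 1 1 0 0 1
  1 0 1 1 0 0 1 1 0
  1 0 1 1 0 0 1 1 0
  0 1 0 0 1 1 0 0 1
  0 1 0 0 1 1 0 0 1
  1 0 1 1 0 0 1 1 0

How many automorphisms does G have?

2880

The vertices split by degree into {b, e, f, i} (degree 5) and {a, c, d, g, h} (degree 4); every edge runs between the two parts, so G is the complete bipartite graph K_{4,5}. The parts have unequal sizes, so no automorphism swaps them; each part is permuted independently, giving S_4 × S_5 of order 4!·5! = 2880.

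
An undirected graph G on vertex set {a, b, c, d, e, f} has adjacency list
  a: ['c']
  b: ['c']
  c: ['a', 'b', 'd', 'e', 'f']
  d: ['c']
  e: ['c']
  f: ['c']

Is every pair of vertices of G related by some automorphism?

Vertex c is the only vertex of degree 5, so every automorphism fixes it; G is not vertex-transitive.

No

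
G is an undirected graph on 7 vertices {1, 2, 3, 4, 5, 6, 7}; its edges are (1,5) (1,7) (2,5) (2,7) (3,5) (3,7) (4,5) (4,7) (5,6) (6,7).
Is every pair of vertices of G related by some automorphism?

Automorphisms preserve degree, but G has vertices of degree 2 and vertices of degree 5; no automorphism maps one to the other, so G is not vertex-transitive.

No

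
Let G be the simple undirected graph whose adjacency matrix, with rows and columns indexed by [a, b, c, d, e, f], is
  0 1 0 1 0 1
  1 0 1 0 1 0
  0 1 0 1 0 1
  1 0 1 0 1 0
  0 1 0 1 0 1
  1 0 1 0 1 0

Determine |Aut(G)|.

G is 3-regular and bipartite with parts {a, c, e} and {b, d, f} (each part is independent and every cross-pair is an edge), so G = K_{3,3}. Aut(K_{3,3}) is the wreath product S_3 ≀ Z_2: permute within each part, then optionally swap the parts; |Aut| = 2·(3!)² = 72.

72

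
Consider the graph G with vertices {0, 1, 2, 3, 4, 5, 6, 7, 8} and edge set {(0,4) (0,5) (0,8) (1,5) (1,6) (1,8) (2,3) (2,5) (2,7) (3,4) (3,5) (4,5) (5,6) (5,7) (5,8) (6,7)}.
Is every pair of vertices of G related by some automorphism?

No

Vertex 5 is the only vertex of degree 8, so every automorphism fixes it; G is not vertex-transitive.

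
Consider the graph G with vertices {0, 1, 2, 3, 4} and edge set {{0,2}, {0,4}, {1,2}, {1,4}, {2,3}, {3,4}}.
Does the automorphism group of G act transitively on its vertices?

Automorphisms preserve degree, but G has vertices of degree 2 and vertices of degree 3; no automorphism maps one to the other, so G is not vertex-transitive.

No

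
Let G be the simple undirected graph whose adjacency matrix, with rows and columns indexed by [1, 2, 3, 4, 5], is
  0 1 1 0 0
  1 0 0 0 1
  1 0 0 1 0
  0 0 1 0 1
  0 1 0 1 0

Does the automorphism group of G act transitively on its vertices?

Yes

G is 2-regular and connected on 5 vertices, i.e. the cycle C_5. The automorphisms of the 5-cycle are exactly the symmetries of a regular 5-gon: the dihedral group D_5, |D_5| = 10. This group acts transitively on the 5 vertices.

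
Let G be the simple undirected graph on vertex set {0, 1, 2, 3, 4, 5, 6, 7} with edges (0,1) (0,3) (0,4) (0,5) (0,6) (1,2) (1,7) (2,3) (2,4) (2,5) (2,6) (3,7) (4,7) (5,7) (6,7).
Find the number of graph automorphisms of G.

The vertices split by degree into {0, 2, 7} (degree 5) and {1, 3, 4, 5, 6} (degree 3); every edge runs between the two parts, so G is the complete bipartite graph K_{3,5}. The parts have unequal sizes, so no automorphism swaps them; each part is permuted independently, giving S_3 × S_5 of order 3!·5! = 720.

720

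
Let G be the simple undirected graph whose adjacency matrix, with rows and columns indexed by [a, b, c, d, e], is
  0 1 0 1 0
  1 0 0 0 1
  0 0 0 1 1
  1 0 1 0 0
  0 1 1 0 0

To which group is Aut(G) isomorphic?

the dihedral group of order 10

G is 2-regular and connected on 5 vertices, i.e. the cycle C_5. The automorphisms of the 5-cycle are exactly the symmetries of a regular 5-gon: the dihedral group D_5, |D_5| = 10.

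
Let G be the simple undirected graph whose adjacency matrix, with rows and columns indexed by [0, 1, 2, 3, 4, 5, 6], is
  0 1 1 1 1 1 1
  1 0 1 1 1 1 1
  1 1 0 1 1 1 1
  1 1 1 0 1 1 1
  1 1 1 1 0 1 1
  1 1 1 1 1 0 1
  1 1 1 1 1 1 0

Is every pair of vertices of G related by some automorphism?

All 7 vertices are pairwise adjacent: G = K_7. Any permutation of the 7 vertices preserves K_7, so Aut(K_7) = S_7 of order 7! = 5040. This group acts transitively on the 7 vertices.

Yes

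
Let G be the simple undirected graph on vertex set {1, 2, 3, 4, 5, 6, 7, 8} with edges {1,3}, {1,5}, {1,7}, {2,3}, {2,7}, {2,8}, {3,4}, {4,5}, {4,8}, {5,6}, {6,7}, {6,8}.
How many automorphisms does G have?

48

G is 3-regular and bipartite on 2^3 = 8 vertices with girth 4; it is the hypercube graph Q_3. Aut(Q_3) consists of the signed permutations of the 3 coordinate axes: 3! permutations times 2^3 sign flips, so |Aut| = 2^3·3! = 48.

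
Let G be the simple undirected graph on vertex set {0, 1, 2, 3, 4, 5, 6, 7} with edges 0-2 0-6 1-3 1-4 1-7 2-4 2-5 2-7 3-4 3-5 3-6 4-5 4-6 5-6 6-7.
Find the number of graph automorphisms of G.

1

The degree sequence is [2, 3, 4, 4, 5, 4, 5, 3]. Checking the degree-preserving permutations of the vertex set shows that none except the identity preserves every edge, so Aut(G) is trivial.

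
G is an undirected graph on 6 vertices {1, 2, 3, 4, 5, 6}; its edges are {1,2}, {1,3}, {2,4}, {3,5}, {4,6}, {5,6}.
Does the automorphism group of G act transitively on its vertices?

Yes

G is 2-regular and connected on 6 vertices, i.e. the cycle C_6. C_6 has 6 rotations and 6 reflections, so Aut(C_6) ≅ D_6 of order 12. This group acts transitively on the 6 vertices.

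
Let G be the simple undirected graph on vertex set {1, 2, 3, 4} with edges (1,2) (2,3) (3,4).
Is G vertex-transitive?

Automorphisms preserve degree, but G has vertices of degree 1 and vertices of degree 2; no automorphism maps one to the other, so G is not vertex-transitive.

No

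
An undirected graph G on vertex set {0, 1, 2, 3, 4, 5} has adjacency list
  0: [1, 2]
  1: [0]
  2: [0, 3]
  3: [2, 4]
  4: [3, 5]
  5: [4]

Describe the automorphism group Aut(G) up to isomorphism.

C_2

The degree sequence is [2, 1, 2, 2, 2, 1]; the two degree-1 vertices 1 and 5 are the ends of a path, so G = P_6. A path has exactly one nontrivial symmetry — reversal — giving Aut(G) of order 2.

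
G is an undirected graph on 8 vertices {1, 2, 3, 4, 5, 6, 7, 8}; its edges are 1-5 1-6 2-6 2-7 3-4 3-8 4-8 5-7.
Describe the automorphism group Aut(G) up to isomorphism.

D_3 × D_5

G has two connected components, {1, 2, 5, 6, 7} and {3, 4, 8}; each is 2-regular, so G = C_5 ⊔ C_3. No automorphism exchanges components of different sizes, hence Aut(G) is the direct product D_3 × D_5, order 60.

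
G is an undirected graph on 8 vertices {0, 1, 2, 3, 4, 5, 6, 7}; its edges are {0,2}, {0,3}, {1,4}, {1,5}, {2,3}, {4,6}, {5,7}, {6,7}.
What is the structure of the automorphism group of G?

G has two connected components, {1, 4, 5, 6, 7} and {0, 2, 3}; each is 2-regular, so G = C_5 ⊔ C_3. No automorphism exchanges components of different sizes, hence Aut(G) is the direct product D_5 × D_3, order 60.

D_5 × D_3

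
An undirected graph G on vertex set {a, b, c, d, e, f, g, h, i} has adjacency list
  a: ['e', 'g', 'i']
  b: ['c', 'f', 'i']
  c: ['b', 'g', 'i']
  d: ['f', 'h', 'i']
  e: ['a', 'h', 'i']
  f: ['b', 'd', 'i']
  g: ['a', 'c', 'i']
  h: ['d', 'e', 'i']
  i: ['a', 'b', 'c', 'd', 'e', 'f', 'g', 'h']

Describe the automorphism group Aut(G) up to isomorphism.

Vertex i is the unique vertex of degree 8; the remaining 8 vertices each have degree 3 and induce a cycle, so G is the wheel on 9 vertices with hub i. With the hub fixed, the remaining symmetry is that of the rim cycle C_8, giving the dihedral group D_8.

the dihedral group of order 16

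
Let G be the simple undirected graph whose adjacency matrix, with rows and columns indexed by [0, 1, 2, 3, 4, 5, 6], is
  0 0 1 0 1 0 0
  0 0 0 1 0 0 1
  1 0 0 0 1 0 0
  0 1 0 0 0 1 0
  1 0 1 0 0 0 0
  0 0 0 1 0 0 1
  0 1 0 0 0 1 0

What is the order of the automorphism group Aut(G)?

48

G has two connected components, {1, 3, 5, 6} and {0, 2, 4}; each is 2-regular, so G = C_4 ⊔ C_3. The components are non-isomorphic (different sizes), so Aut(G) = Aut(C_4) × Aut(C_3) = D_4 × D_3 of order 8·6 = 48.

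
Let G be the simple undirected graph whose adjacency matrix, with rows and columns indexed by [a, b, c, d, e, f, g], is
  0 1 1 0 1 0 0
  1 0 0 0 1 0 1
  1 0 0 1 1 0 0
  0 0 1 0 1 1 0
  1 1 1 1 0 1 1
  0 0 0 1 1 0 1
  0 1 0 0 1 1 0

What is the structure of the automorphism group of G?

Vertex e is the unique vertex of degree 6; the remaining 6 vertices each have degree 3 and induce a cycle, so G is the wheel on 7 vertices with hub e. With the hub fixed, the remaining symmetry is that of the rim cycle C_6, giving the dihedral group D_6.

D_6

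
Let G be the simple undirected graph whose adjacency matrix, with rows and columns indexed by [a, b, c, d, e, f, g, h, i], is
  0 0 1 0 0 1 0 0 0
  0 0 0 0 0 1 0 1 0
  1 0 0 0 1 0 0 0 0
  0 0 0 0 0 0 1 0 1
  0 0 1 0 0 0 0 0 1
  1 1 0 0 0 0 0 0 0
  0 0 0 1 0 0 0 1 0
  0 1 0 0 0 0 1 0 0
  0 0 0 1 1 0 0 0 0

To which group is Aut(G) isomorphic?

D_9

G is 2-regular and connected on 9 vertices, i.e. the cycle C_9. C_9 has 9 rotations and 9 reflections, so Aut(C_9) ≅ D_9 of order 18.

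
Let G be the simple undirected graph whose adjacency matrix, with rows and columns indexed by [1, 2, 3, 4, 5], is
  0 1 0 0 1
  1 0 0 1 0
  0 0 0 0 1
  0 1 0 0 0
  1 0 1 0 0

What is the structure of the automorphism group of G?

The degree sequence is [2, 2, 1, 1, 2]; the two degree-1 vertices 3 and 4 are the ends of a path, so G = P_5. The only nontrivial automorphism of a path is the end-to-end reflection, so Aut(G) ≅ Z_2.

C_2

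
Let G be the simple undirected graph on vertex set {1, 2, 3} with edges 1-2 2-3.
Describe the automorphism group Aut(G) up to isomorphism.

the cyclic group of order 2

The degree sequence is [1, 2, 1]; the two degree-1 vertices 1 and 3 are the ends of a path, so G = P_3. The only nontrivial automorphism of a path is the end-to-end reflection, so Aut(G) ≅ Z_2.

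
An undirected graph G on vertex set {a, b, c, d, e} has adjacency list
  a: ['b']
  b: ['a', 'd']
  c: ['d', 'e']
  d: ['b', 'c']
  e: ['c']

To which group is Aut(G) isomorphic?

The degree sequence is [1, 2, 2, 2, 1]; the two degree-1 vertices a and e are the ends of a path, so G = P_5. The only nontrivial automorphism of a path is the end-to-end reflection, so Aut(G) ≅ Z_2.

the cyclic group of order 2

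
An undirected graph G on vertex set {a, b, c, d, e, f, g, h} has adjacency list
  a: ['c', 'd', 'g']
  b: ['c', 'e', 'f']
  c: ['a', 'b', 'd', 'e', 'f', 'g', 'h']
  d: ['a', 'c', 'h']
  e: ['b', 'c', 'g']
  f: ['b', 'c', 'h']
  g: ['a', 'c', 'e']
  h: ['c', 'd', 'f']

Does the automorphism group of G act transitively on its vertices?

Vertex c is the only vertex of degree 7, so every automorphism fixes it; G is not vertex-transitive.

No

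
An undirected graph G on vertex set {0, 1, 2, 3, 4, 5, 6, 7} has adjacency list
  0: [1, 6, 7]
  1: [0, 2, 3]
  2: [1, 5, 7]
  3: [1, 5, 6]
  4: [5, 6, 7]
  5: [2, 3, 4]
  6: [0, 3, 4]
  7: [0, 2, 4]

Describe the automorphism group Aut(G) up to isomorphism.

the hyperoctahedral group B_3

G is 3-regular and bipartite on 2^3 = 8 vertices with girth 4; it is the hypercube graph Q_3. The symmetry group of the 3-cube is the hyperoctahedral group B_3 = Z_2 ≀ S_3, of order 2^3·3! = 48.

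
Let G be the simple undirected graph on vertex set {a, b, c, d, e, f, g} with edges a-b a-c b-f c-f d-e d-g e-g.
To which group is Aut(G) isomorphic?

G has two connected components, {a, b, c, f} and {d, e, g}; each is 2-regular, so G = C_4 ⊔ C_3. No automorphism exchanges components of different sizes, hence Aut(G) is the direct product D_3 × D_4, order 48.

D_3 × D_4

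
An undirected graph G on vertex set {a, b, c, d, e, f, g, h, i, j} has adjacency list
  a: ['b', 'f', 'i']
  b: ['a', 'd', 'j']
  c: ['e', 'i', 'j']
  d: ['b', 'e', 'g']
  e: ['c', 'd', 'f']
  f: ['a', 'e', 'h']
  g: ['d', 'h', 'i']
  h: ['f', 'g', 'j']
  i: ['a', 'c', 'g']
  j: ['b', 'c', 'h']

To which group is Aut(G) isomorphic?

the symmetric group S_5

G is 3-regular on 10 vertices with no triangles and no 4-cycles (girth 5): this is the Petersen graph. Viewing the Petersen graph as the Kneser graph K(5,2) — vertices are 2-subsets of {1,…,5}, edges join disjoint pairs — its automorphisms are exactly the permutations of the 5-element set, so Aut ≅ S_5 of order 120.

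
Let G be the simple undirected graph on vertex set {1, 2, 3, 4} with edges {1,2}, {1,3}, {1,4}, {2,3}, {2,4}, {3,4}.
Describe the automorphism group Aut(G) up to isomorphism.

Every vertex has degree 3, so G is the complete graph K_4. Every bijection on the vertex set is an automorphism of K_4; hence Aut(K_4) ≅ S_4, order 24.

the symmetric group on 4 letters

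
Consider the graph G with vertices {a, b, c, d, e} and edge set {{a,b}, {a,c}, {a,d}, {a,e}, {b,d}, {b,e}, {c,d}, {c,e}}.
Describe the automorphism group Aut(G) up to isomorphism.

Vertex a is the unique vertex of degree 4; the remaining 4 vertices each have degree 3 and induce a cycle, so G is the wheel on 5 vertices with hub a. With the hub fixed, the remaining symmetry is that of the rim cycle C_4, giving the dihedral group D_4.

the dihedral group of order 8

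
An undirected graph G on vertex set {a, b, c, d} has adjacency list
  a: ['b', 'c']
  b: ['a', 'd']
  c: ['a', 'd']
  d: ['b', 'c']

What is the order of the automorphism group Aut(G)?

G is 2-regular and bipartite on 2^2 = 4 vertices with girth 4; it is the hypercube graph Q_2. Aut(Q_2) consists of the signed permutations of the 2 coordinate axes: 2! permutations times 2^2 sign flips, so |Aut| = 2^2·2! = 8.

8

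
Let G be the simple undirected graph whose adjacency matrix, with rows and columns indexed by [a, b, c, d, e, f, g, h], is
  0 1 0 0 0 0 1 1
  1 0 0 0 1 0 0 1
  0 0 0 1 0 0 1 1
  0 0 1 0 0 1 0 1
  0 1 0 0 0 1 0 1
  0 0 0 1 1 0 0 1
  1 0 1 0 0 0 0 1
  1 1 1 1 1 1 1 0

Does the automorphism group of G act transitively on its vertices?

Vertex h is the only vertex of degree 7, so every automorphism fixes it; G is not vertex-transitive.

No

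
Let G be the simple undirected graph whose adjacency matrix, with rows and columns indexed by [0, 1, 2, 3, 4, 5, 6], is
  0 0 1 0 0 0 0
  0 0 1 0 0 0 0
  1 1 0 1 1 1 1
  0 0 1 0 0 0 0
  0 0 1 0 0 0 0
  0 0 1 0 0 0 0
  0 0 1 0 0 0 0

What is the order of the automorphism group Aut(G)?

720

Vertex 2 has degree 6 and every other vertex has degree 1, so G is the star K_{1,6} with centre 2. The 6 leaves are pairwise interchangeable while the centre is fixed, giving Aut(G) = S_6.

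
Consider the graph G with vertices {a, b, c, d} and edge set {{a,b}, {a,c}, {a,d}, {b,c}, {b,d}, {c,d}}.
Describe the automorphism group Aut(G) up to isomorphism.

the symmetric group on 4 letters

Every vertex has degree 3, so G is the complete graph K_4. Every bijection on the vertex set is an automorphism of K_4; hence Aut(K_4) ≅ S_4, order 24.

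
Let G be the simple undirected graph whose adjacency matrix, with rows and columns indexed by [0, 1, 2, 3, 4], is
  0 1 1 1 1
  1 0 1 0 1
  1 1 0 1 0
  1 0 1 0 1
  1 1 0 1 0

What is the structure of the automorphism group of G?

Vertex 0 is the unique vertex of degree 4; the remaining 4 vertices each have degree 3 and induce a cycle, so G is the wheel on 5 vertices with hub 0. With the hub fixed, the remaining symmetry is that of the rim cycle C_4, giving the dihedral group D_4.

the dihedral group of order 8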